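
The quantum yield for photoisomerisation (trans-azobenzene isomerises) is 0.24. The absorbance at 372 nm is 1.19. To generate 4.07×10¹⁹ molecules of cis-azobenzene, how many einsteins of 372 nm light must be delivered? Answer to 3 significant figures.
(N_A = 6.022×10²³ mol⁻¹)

Product: 4.07×10¹⁹ / 6.022×10²³ = 6.759×10⁻⁵ mol.
Photons that must be absorbed: 6.759×10⁻⁵ / 0.24 = 2.816×10⁻⁴ mol.
Fraction absorbed: 1 − 10^(−1.19) = 0.9354.
Incident photons needed: 2.816×10⁻⁴ / 0.9354 = 3.010×10⁻⁴ mol.

3.01×10⁻⁴ einstein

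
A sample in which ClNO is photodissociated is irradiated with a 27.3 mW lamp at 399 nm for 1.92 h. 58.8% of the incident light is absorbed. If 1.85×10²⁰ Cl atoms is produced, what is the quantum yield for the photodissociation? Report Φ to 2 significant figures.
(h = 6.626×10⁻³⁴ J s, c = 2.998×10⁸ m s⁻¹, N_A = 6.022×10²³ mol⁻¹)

Φ = 0.83

Product: 1.85×10²⁰ / 6.022×10²³ = 3.072×10⁻⁴ mol.
Photon energy at 399 nm: hc/λ = (6.626×10⁻³⁴)(2.998×10⁸)/(399×10⁻⁹) = 4.979×10⁻¹⁹ J.
Energy delivered: (27.3 mW)(6912 s) = 188.7 J.
Photons incident: 188.7 / 4.979×10⁻¹⁹ = 3.790×10²⁰, i.e. 3.790×10²⁰/6.022×10²³ = 6.294×10⁻⁴ mol.
Photons absorbed: 0.588 × 6.294×10⁻⁴ = 3.701×10⁻⁴ mol.
Φ = 3.072×10⁻⁴ mol / 3.701×10⁻⁴ mol photons = 0.83.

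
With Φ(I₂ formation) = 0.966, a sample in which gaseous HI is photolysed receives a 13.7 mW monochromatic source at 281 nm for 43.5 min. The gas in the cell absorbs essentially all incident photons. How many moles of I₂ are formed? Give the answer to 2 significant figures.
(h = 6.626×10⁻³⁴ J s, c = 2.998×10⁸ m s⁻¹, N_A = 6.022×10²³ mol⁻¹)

Photon energy at 281 nm: hc/λ = (6.626×10⁻³⁴)(2.998×10⁸)/(281×10⁻⁹) = 7.069×10⁻¹⁹ J.
Energy delivered: (13.7 mW)(2610 s) = 35.76 J.
Photons incident: 35.76 / 7.069×10⁻¹⁹ = 5.059×10¹⁹, i.e. 5.059×10¹⁹/6.022×10²³ = 8.401×10⁻⁵ mol.
Product: Φ × n_abs = 0.966 × 8.401×10⁻⁵ = 8.115×10⁻⁵ mol.

8.1×10⁻⁵ mol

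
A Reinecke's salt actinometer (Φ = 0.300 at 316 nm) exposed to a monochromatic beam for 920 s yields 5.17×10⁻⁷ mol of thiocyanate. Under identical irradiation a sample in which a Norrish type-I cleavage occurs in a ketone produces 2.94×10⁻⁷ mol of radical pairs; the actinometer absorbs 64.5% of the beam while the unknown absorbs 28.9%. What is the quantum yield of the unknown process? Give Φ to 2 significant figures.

Φ = 0.38

Photons absorbed by the actinometer: 5.17×10⁻⁷ / 0.300 = 1.723×10⁻⁶ mol.
Incident flux: 1.723×10⁻⁶ / 0.645 = 2.671×10⁻⁶ einstein.
Absorbed by unknown: 0.289 × 2.671×10⁻⁶ = 7.719×10⁻⁷ mol.
Φ(unknown) = 2.94×10⁻⁷ / 7.719×10⁻⁷ = 0.38.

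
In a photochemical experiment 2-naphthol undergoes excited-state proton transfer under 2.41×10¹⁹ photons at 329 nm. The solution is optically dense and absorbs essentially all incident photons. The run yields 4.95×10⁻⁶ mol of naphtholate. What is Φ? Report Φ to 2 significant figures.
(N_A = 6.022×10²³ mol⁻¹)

Moles of photons: 2.41×10¹⁹ / 6.022×10²³ = 4.002×10⁻⁵ mol.
Φ = 4.95×10⁻⁶ mol / 4.002×10⁻⁵ mol photons = 0.12.

Φ = 0.12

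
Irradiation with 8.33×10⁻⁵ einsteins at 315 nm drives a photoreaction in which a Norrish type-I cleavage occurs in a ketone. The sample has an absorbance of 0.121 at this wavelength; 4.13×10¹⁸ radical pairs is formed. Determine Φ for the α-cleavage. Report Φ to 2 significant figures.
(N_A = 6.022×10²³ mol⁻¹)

Φ = 0.34

Product: 4.13×10¹⁸ / 6.022×10²³ = 6.858×10⁻⁶ mol.
Fraction absorbed: 1 − 10^(−0.121) = 0.2432.
Photons absorbed: 0.2432 × 8.33×10⁻⁵ = 2.026×10⁻⁵ mol.
Φ = 6.858×10⁻⁶ mol / 2.026×10⁻⁵ mol photons = 0.34.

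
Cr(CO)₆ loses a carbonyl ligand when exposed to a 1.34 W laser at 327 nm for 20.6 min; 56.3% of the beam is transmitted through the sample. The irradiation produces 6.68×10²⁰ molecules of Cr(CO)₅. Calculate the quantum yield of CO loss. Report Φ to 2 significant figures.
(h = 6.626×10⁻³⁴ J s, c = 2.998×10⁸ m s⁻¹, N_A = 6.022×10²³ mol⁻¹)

Product: 6.68×10²⁰ / 6.022×10²³ = 0.001109 mol.
Photon energy at 327 nm: hc/λ = (6.626×10⁻³⁴)(2.998×10⁸)/(327×10⁻⁹) = 6.075×10⁻¹⁹ J.
Energy delivered: (1.34 W)(1236 s) = 1656 J.
Photons incident: 1656 / 6.075×10⁻¹⁹ = 2.726×10²¹, i.e. 2.726×10²¹/6.022×10²³ = 0.004527 mol.
Fraction absorbed: 1 − 56.3/100 = 0.4370.
Photons absorbed: 0.4370 × 0.004527 = 0.001978 mol.
Φ = 0.001109 mol / 0.001978 mol photons = 0.56.

Φ = 0.56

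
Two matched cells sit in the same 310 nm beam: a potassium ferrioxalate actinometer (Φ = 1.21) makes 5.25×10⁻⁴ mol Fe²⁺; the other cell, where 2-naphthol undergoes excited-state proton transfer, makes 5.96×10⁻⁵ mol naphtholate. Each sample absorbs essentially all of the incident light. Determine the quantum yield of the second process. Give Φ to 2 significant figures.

Photons absorbed by the actinometer: 5.25×10⁻⁴ / 1.21 = 4.339×10⁻⁴ mol.
Φ(unknown) = 5.96×10⁻⁵ / 4.339×10⁻⁴ = 0.14.

Φ = 0.14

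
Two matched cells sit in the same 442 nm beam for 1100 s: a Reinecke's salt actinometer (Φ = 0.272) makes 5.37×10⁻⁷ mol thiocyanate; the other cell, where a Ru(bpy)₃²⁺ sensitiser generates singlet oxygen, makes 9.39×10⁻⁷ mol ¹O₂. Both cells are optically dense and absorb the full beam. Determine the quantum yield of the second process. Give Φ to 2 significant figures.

Φ = 0.48

Photons absorbed by the actinometer: 5.37×10⁻⁷ / 0.272 = 1.974×10⁻⁶ mol.
Φ(unknown) = 9.39×10⁻⁷ / 1.974×10⁻⁶ = 0.48.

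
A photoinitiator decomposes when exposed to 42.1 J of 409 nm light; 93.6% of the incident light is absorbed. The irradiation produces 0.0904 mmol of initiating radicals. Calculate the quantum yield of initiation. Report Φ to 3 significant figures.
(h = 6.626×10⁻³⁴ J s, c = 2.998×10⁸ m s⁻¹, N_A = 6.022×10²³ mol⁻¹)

Φ = 0.671

Product: 0.0904 mmol = 9.04×10⁻⁵ mol.
Photon energy at 409 nm: hc/λ = (6.626×10⁻³⁴)(2.998×10⁸)/(409×10⁻⁹) = 4.857×10⁻¹⁹ J.
Photons incident: 42.1 / 4.857×10⁻¹⁹ = 8.668×10¹⁹, i.e. 8.668×10¹⁹/6.022×10²³ = 1.439×10⁻⁴ mol.
Photons absorbed: 0.936 × 1.439×10⁻⁴ = 1.347×10⁻⁴ mol.
Φ = 9.04×10⁻⁵ mol / 1.347×10⁻⁴ mol photons = 0.671.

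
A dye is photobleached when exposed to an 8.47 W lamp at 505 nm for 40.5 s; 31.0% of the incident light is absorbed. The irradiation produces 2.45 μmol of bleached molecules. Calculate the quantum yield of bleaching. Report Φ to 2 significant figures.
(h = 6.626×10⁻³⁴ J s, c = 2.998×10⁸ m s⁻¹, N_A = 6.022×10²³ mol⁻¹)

Φ = 0.0055

Product: 2.45 μmol = 2.45×10⁻⁶ mol.
Photon energy at 505 nm: hc/λ = (6.626×10⁻³⁴)(2.998×10⁸)/(505×10⁻⁹) = 3.934×10⁻¹⁹ J.
Energy delivered: (8.47 W)(40.5 s) = 343.0 J.
Photons incident: 343.0 / 3.934×10⁻¹⁹ = 8.719×10²⁰, i.e. 8.719×10²⁰/6.022×10²³ = 0.001448 mol.
Photons absorbed: 0.310 × 0.001448 = 4.489×10⁻⁴ mol.
Φ = 2.45×10⁻⁶ mol / 4.489×10⁻⁴ mol photons = 0.0055.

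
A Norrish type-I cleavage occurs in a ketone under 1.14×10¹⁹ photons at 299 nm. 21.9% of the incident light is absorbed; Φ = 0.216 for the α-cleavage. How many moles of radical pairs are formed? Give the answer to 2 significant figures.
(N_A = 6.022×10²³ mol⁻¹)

Moles of photons: 1.14×10¹⁹ / 6.022×10²³ = 1.893×10⁻⁵ mol.
Photons absorbed: 0.219 × 1.893×10⁻⁵ = 4.146×10⁻⁶ mol.
Product: Φ × n_abs = 0.216 × 4.146×10⁻⁶ = 8.955×10⁻⁷ mol.

9.0×10⁻⁷ mol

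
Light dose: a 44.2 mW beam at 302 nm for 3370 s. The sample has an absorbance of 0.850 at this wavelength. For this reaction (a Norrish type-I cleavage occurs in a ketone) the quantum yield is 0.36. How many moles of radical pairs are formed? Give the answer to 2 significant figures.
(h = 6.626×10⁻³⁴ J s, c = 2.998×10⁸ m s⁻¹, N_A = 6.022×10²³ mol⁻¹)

Photon energy at 302 nm: hc/λ = (6.626×10⁻³⁴)(2.998×10⁸)/(302×10⁻⁹) = 6.578×10⁻¹⁹ J.
Energy delivered: (44.2 mW)(3370 s) = 149.0 J.
Photons incident: 149.0 / 6.578×10⁻¹⁹ = 2.265×10²⁰, i.e. 2.265×10²⁰/6.022×10²³ = 3.761×10⁻⁴ mol.
Fraction absorbed: 1 − 10^(−0.850) = 0.8587.
Photons absorbed: 0.8587 × 3.761×10⁻⁴ = 3.230×10⁻⁴ mol.
Product: Φ × n_abs = 0.36 × 3.230×10⁻⁴ = 1.163×10⁻⁴ mol.

1.2×10⁻⁴ mol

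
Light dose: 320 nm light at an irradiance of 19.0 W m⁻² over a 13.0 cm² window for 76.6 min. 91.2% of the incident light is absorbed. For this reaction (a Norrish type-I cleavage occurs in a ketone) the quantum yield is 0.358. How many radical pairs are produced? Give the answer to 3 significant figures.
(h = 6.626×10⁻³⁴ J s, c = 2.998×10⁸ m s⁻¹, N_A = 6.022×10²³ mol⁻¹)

5.97×10¹⁹ radical pairs

Photon energy at 320 nm: hc/λ = (6.626×10⁻³⁴)(2.998×10⁸)/(320×10⁻⁹) = 6.208×10⁻¹⁹ J.
Energy delivered: (19.0 W m⁻²)(13.0×10⁻⁴ m²)(4596 s) = 113.5 J.
Photons incident: 113.5 / 6.208×10⁻¹⁹ = 1.828×10²⁰, i.e. 1.828×10²⁰/6.022×10²³ = 3.036×10⁻⁴ mol.
Photons absorbed: 0.912 × 3.036×10⁻⁴ = 2.769×10⁻⁴ mol.
Product: Φ × n_abs = 0.358 × 2.769×10⁻⁴ = 9.913×10⁻⁵ mol.
As a count: 9.913×10⁻⁵ × 6.022×10²³ = 5.97×10¹⁹.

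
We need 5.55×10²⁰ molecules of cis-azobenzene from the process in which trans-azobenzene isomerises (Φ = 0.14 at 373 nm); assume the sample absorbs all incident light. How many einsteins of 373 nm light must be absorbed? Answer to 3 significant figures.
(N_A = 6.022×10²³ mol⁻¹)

0.00658 einstein

Product: 5.55×10²⁰ / 6.022×10²³ = 9.216×10⁻⁴ mol.
Photons that must be absorbed: 9.216×10⁻⁴ / 0.14 = 0.006583 mol.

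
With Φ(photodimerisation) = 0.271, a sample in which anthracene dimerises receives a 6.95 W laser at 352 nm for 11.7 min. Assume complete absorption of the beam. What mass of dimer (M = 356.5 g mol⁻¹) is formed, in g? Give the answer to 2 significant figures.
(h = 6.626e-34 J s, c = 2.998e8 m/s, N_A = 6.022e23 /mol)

Photon energy at 352 nm: hc/λ = (6.626e-34)(2.998e8)/(352e-9) = 5.643e-19 J.
Energy delivered: (6.95 W)(702 s) = 4879 J.
Photons incident: 4879 / 5.643e-19 = 8.646e21, i.e. 8.646e21/6.022e23 = 0.01436 mol.
Product: Φ × n_abs = 0.271 × 0.01436 = 0.003892 mol.
Mass: 0.003892 × 356.5 = 1.387 g = 1.4 g.

1.4 g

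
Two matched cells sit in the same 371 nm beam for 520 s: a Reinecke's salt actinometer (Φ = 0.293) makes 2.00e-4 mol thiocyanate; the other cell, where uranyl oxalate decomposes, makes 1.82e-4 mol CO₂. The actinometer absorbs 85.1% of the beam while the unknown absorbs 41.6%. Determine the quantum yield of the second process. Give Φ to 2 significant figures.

Photons absorbed by the actinometer: 2.00e-4 / 0.293 = 6.826e-4 mol.
Incident flux: 6.826e-4 / 0.851 = 8.021e-4 einstein.
Absorbed by unknown: 0.416 × 8.021e-4 = 3.337e-4 mol.
Φ(unknown) = 1.82e-4 / 3.337e-4 = 0.55.

Φ = 0.55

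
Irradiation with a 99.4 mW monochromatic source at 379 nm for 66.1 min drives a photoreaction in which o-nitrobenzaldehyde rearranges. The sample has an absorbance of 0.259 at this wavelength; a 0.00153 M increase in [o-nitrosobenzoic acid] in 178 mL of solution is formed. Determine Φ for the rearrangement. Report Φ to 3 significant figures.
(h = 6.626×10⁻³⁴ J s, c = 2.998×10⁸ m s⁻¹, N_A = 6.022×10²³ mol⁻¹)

Product: (0.00153 M)(0.178 L) = 2.723×10⁻⁴ mol.
Photon energy at 379 nm: hc/λ = (6.626×10⁻³⁴)(2.998×10⁸)/(379×10⁻⁹) = 5.241×10⁻¹⁹ J.
Energy delivered: (99.4 mW)(3966 s) = 394.2 J.
Photons incident: 394.2 / 5.241×10⁻¹⁹ = 7.521×10²⁰, i.e. 7.521×10²⁰/6.022×10²³ = 0.001249 mol.
Fraction absorbed: 1 − 10^(−0.259) = 0.4492.
Photons absorbed: 0.4492 × 0.001249 = 5.611×10⁻⁴ mol.
Φ = 2.723×10⁻⁴ mol / 5.611×10⁻⁴ mol photons = 0.485.

Φ = 0.485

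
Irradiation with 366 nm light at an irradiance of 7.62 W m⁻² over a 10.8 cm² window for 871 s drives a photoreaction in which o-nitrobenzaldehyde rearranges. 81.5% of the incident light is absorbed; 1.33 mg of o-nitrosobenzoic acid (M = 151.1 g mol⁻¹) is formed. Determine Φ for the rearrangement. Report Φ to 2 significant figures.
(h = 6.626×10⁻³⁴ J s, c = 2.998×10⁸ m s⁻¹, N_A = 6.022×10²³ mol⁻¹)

Product: 1.33 mg / 151.1 g mol⁻¹ = 8.802×10⁻⁶ mol.
Photon energy at 366 nm: hc/λ = (6.626×10⁻³⁴)(2.998×10⁸)/(366×10⁻⁹) = 5.428×10⁻¹⁹ J.
Energy delivered: (7.62 W m⁻²)(10.8×10⁻⁴ m²)(871 s) = 7.168 J.
Photons incident: 7.168 / 5.428×10⁻¹⁹ = 1.321×10¹⁹, i.e. 1.321×10¹⁹/6.022×10²³ = 2.194×10⁻⁵ mol.
Photons absorbed: 0.815 × 2.194×10⁻⁵ = 1.788×10⁻⁵ mol.
Φ = 8.802×10⁻⁶ mol / 1.788×10⁻⁵ mol photons = 0.49.

Φ = 0.49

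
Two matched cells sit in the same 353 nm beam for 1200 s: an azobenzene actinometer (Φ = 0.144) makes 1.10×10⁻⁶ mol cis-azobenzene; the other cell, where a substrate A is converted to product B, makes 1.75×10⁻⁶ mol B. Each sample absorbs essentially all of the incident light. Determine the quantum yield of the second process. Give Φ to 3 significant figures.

Photons absorbed by the actinometer: 1.10×10⁻⁶ / 0.144 = 7.639×10⁻⁶ mol.
Φ(unknown) = 1.75×10⁻⁶ / 7.639×10⁻⁶ = 0.229.

Φ = 0.229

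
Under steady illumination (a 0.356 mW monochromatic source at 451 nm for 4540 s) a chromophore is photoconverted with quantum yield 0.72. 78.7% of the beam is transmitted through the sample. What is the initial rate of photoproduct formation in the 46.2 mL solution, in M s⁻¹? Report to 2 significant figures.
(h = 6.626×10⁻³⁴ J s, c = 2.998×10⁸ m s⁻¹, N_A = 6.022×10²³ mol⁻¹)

Photon energy at 451 nm: hc/λ = (6.626×10⁻³⁴)(2.998×10⁸)/(451×10⁻⁹) = 4.405×10⁻¹⁹ J.
Energy delivered: (0.356 mW)(4540 s) = 1.616 J.
Photons incident: 1.616 / 4.405×10⁻¹⁹ = 3.669×10¹⁸, i.e. 3.669×10¹⁸/6.022×10²³ = 6.093×10⁻⁶ mol.
Fraction absorbed: 1 − 78.7/100 = 0.2130.
Photons absorbed: 0.2130 × 6.093×10⁻⁶ = 1.298×10⁻⁶ mol.
Product formed: 0.72 × 1.298×10⁻⁶ = 9.346×10⁻⁷ mol.
Rate: 9.346×10⁻⁷ mol / (4540 s × 0.0462 L) = 4.5×10⁻⁹ M s⁻¹.

4.5×10⁻⁹ M s⁻¹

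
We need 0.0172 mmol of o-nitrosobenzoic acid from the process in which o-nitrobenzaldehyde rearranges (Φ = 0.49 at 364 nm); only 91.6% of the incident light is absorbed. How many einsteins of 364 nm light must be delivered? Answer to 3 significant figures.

3.83×10⁻⁵ einstein

Product: 0.0172 mmol = 1.72×10⁻⁵ mol.
Photons that must be absorbed: 1.72×10⁻⁵ / 0.49 = 3.510×10⁻⁵ mol.
Incident photons needed: 3.510×10⁻⁵ / 0.916 = 3.832×10⁻⁵ mol.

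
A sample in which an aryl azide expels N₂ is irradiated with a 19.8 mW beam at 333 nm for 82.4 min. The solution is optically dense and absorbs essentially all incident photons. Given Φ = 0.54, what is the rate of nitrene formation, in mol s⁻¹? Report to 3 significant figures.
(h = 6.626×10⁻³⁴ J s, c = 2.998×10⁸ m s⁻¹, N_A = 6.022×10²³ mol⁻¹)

Photon energy at 333 nm: hc/λ = (6.626×10⁻³⁴)(2.998×10⁸)/(333×10⁻⁹) = 5.965×10⁻¹⁹ J.
Energy delivered: (19.8 mW)(4944 s) = 97.89 J.
Photons incident: 97.89 / 5.965×10⁻¹⁹ = 1.641×10²⁰, i.e. 1.641×10²⁰/6.022×10²³ = 2.725×10⁻⁴ mol.
Product formed: 0.54 × 2.725×10⁻⁴ = 1.472×10⁻⁴ mol.
Rate: 1.472×10⁻⁴ / 4944 s = 2.98×10⁻⁸ mol s⁻¹.

2.98×10⁻⁸ mol s⁻¹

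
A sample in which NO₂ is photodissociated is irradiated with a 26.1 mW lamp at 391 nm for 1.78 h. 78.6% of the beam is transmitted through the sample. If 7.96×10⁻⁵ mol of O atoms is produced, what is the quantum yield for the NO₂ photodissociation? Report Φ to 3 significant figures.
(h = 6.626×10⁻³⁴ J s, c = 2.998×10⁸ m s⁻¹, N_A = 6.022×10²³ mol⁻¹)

Photon energy at 391 nm: hc/λ = (6.626×10⁻³⁴)(2.998×10⁸)/(391×10⁻⁹) = 5.080×10⁻¹⁹ J.
Energy delivered: (26.1 mW)(6408 s) = 167.2 J.
Photons incident: 167.2 / 5.080×10⁻¹⁹ = 3.291×10²⁰, i.e. 3.291×10²⁰/6.022×10²³ = 5.465×10⁻⁴ mol.
Fraction absorbed: 1 − 78.6/100 = 0.2140.
Photons absorbed: 0.2140 × 5.465×10⁻⁴ = 1.170×10⁻⁴ mol.
Φ = 7.96×10⁻⁵ mol / 1.170×10⁻⁴ mol photons = 0.680.

Φ = 0.680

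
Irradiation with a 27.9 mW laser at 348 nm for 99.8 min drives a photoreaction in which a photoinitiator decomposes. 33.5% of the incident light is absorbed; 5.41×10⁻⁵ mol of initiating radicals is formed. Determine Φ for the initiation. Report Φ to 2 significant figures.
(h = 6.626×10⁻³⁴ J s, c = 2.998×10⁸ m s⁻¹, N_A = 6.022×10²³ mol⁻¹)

Photon energy at 348 nm: hc/λ = (6.626×10⁻³⁴)(2.998×10⁸)/(348×10⁻⁹) = 5.708×10⁻¹⁹ J.
Energy delivered: (27.9 mW)(5988 s) = 167.1 J.
Photons incident: 167.1 / 5.708×10⁻¹⁹ = 2.927×10²⁰, i.e. 2.927×10²⁰/6.022×10²³ = 4.861×10⁻⁴ mol.
Photons absorbed: 0.335 × 4.861×10⁻⁴ = 1.628×10⁻⁴ mol.
Φ = 5.41×10⁻⁵ mol / 1.628×10⁻⁴ mol photons = 0.33.

Φ = 0.33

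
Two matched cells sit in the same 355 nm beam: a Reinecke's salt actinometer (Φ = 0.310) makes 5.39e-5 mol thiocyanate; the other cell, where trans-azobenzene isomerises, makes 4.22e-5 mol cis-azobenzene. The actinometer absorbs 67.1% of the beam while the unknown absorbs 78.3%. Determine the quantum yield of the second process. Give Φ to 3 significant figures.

Photons absorbed by the actinometer: 5.39e-5 / 0.310 = 1.739e-4 mol.
Incident flux: 1.739e-4 / 0.671 = 2.592e-4 einstein.
Absorbed by unknown: 0.783 × 2.592e-4 = 2.030e-4 mol.
Φ(unknown) = 4.22e-5 / 2.030e-4 = 0.208.

Φ = 0.208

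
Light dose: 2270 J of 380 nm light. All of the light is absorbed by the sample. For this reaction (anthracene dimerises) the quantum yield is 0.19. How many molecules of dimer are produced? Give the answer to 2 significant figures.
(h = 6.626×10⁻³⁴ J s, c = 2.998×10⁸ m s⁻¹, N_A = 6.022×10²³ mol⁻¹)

8.3×10²⁰ molecules

Photon energy at 380 nm: hc/λ = (6.626×10⁻³⁴)(2.998×10⁸)/(380×10⁻⁹) = 5.228×10⁻¹⁹ J.
Photons incident: 2270 / 5.228×10⁻¹⁹ = 4.342×10²¹, i.e. 4.342×10²¹/6.022×10²³ = 0.007210 mol.
Product: Φ × n_abs = 0.19 × 0.007210 = 0.001370 mol.
As a count: 0.001370 × 6.022×10²³ = 8.3×10²⁰.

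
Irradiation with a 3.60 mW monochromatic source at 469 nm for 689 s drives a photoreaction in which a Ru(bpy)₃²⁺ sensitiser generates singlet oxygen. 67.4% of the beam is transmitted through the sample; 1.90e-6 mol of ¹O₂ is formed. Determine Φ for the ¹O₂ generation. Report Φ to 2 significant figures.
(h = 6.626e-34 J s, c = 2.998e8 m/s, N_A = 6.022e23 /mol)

Φ = 0.60

Photon energy at 469 nm: hc/λ = (6.626e-34)(2.998e8)/(469e-9) = 4.236e-19 J.
Energy delivered: (3.60 mW)(689 s) = 2.480 J.
Photons incident: 2.480 / 4.236e-19 = 5.855e18, i.e. 5.855e18/6.022e23 = 9.723e-6 mol.
Fraction absorbed: 1 − 67.4/100 = 0.3260.
Photons absorbed: 0.3260 × 9.723e-6 = 3.170e-6 mol.
Φ = 1.90e-6 mol / 3.170e-6 mol photons = 0.60.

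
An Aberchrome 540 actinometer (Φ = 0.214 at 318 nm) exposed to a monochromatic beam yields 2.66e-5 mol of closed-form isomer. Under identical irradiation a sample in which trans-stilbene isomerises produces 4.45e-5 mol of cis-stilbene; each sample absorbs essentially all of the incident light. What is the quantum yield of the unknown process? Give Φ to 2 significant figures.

Φ = 0.36

Photons absorbed by the actinometer: 2.66e-5 / 0.214 = 1.243e-4 mol.
Φ(unknown) = 4.45e-5 / 1.243e-4 = 0.36.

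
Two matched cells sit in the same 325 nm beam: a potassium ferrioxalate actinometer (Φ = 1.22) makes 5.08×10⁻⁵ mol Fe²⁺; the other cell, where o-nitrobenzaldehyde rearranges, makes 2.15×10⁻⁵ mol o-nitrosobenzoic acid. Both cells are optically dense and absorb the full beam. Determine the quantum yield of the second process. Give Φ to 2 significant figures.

Photons absorbed by the actinometer: 5.08×10⁻⁵ / 1.22 = 4.164×10⁻⁵ mol.
Φ(unknown) = 2.15×10⁻⁵ / 4.164×10⁻⁵ = 0.52.

Φ = 0.52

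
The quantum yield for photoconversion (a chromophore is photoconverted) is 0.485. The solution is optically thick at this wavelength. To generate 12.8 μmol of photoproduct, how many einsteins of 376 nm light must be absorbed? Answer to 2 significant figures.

Product: 12.8 μmol = 1.28e-5 mol.
Photons that must be absorbed: 1.28e-5 / 0.485 = 2.639e-5 mol.

2.6e-5 einstein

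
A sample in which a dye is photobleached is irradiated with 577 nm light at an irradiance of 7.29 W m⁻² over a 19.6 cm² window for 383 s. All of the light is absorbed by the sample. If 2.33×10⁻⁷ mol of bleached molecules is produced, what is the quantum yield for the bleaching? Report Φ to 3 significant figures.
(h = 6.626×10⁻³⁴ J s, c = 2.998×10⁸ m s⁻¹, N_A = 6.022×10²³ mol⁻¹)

Φ = 0.00883

Photon energy at 577 nm: hc/λ = (6.626×10⁻³⁴)(2.998×10⁸)/(577×10⁻⁹) = 3.443×10⁻¹⁹ J.
Energy delivered: (7.29 W m⁻²)(19.6×10⁻⁴ m²)(383 s) = 5.472 J.
Photons incident: 5.472 / 3.443×10⁻¹⁹ = 1.589×10¹⁹, i.e. 1.589×10¹⁹/6.022×10²³ = 2.639×10⁻⁵ mol.
Φ = 2.33×10⁻⁷ mol / 2.639×10⁻⁵ mol photons = 0.00883.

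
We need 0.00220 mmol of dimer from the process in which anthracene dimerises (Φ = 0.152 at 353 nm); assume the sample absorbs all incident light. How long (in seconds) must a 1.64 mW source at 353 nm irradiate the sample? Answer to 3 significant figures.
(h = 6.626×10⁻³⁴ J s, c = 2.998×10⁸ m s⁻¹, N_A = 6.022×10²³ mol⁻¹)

Product: 0.00220 mmol = 2.20×10⁻⁶ mol.
Photons that must be absorbed: 2.20×10⁻⁶ / 0.152 = 1.447×10⁻⁵ mol.
Photon energy: hc/λ = 5.627×10⁻¹⁹ J; per mole, 3.389×10⁵ J mol⁻¹.
Energy required: 1.447×10⁻⁵ × 3.389×10⁵ = 4.904 J.
Time: 4.904 J / 0.00164 W = 2990 s.

t ≈ 2990 s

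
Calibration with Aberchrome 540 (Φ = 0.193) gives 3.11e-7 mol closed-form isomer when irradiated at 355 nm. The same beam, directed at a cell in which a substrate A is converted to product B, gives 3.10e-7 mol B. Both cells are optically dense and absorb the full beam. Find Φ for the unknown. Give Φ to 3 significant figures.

Φ = 0.192

Photons absorbed by the actinometer: 3.11e-7 / 0.193 = 1.611e-6 mol.
Φ(unknown) = 3.10e-7 / 1.611e-6 = 0.192.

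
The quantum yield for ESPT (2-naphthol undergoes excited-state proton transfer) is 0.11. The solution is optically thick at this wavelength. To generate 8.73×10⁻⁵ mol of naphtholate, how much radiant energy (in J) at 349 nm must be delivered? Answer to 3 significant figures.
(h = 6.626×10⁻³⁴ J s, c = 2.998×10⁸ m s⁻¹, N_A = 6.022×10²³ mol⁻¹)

Photons that must be absorbed: 8.73×10⁻⁵ / 0.11 = 7.936×10⁻⁴ mol.
Photon energy: hc/λ = 5.692×10⁻¹⁹ J; per mole, 3.428×10⁵ J mol⁻¹.
Energy required: 7.936×10⁻⁴ × 3.428×10⁵ = 272 J.

272 J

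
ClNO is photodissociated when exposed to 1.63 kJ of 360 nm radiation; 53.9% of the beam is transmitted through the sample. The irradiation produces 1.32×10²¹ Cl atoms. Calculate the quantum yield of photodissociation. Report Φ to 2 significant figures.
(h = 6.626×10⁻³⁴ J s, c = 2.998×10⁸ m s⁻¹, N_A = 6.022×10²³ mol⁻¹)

Φ = 0.97

Product: 1.32×10²¹ / 6.022×10²³ = 0.002192 mol.
Photon energy at 360 nm: hc/λ = (6.626×10⁻³⁴)(2.998×10⁸)/(360×10⁻⁹) = 5.518×10⁻¹⁹ J.
Incident energy: 1.63 kJ = 1630 J.
Photons incident: 1630 / 5.518×10⁻¹⁹ = 2.954×10²¹, i.e. 2.954×10²¹/6.022×10²³ = 0.004905 mol.
Fraction absorbed: 1 − 53.9/100 = 0.4610.
Photons absorbed: 0.4610 × 0.004905 = 0.002261 mol.
Φ = 0.002192 mol / 0.002261 mol photons = 0.97.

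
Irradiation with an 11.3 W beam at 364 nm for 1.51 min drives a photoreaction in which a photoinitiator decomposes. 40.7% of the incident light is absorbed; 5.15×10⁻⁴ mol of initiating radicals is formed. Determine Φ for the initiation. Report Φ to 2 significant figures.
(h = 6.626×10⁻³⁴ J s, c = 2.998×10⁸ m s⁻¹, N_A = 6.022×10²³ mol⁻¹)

Φ = 0.41

Photon energy at 364 nm: hc/λ = (6.626×10⁻³⁴)(2.998×10⁸)/(364×10⁻⁹) = 5.457×10⁻¹⁹ J.
Energy delivered: (11.3 W)(90.6 s) = 1024 J.
Photons incident: 1024 / 5.457×10⁻¹⁹ = 1.876×10²¹, i.e. 1.876×10²¹/6.022×10²³ = 0.003115 mol.
Photons absorbed: 0.407 × 0.003115 = 0.001268 mol.
Φ = 5.15×10⁻⁴ mol / 0.001268 mol photons = 0.41.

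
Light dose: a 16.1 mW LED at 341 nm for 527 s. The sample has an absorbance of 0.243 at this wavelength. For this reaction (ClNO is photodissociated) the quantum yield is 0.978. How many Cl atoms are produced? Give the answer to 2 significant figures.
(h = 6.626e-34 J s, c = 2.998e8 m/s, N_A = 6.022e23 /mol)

Photon energy at 341 nm: hc/λ = (6.626e-34)(2.998e8)/(341e-9) = 5.825e-19 J.
Energy delivered: (16.1 mW)(527 s) = 8.485 J.
Photons incident: 8.485 / 5.825e-19 = 1.457e19, i.e. 1.457e19/6.022e23 = 2.419e-5 mol.
Fraction absorbed: 1 − 10^(−0.243) = 0.4285.
Photons absorbed: 0.4285 × 2.419e-5 = 1.037e-5 mol.
Product: Φ × n_abs = 0.978 × 1.037e-5 = 1.014e-5 mol.
As a count: 1.014e-5 × 6.022e23 = 6.1e18.

6.1e18 atoms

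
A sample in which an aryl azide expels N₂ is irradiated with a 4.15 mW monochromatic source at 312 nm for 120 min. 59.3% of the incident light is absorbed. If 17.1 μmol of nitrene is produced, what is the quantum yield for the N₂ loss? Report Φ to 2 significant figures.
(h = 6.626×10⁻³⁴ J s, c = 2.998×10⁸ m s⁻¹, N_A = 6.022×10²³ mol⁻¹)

Product: 17.1 μmol = 1.71×10⁻⁵ mol.
Photon energy at 312 nm: hc/λ = (6.626×10⁻³⁴)(2.998×10⁸)/(312×10⁻⁹) = 6.367×10⁻¹⁹ J.
Energy delivered: (4.15 mW)(7200 s) = 29.88 J.
Photons incident: 29.88 / 6.367×10⁻¹⁹ = 4.693×10¹⁹, i.e. 4.693×10¹⁹/6.022×10²³ = 7.793×10⁻⁵ mol.
Photons absorbed: 0.593 × 7.793×10⁻⁵ = 4.621×10⁻⁵ mol.
Φ = 1.71×10⁻⁵ mol / 4.621×10⁻⁵ mol photons = 0.37.

Φ = 0.37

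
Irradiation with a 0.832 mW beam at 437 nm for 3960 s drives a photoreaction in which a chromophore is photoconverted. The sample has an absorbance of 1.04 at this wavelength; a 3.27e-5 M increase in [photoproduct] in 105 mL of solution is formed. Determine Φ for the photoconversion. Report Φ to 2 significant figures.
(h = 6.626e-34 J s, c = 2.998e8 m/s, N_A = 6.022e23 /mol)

Product: (3.27e-5 M)(0.105 L) = 3.434e-6 mol.
Photon energy at 437 nm: hc/λ = (6.626e-34)(2.998e8)/(437e-9) = 4.546e-19 J.
Energy delivered: (0.832 mW)(3960 s) = 3.295 J.
Photons incident: 3.295 / 4.546e-19 = 7.248e18, i.e. 7.248e18/6.022e23 = 1.204e-5 mol.
Fraction absorbed: 1 − 10^(−1.04) = 0.9088.
Photons absorbed: 0.9088 × 1.204e-5 = 1.094e-5 mol.
Φ = 3.434e-6 mol / 1.094e-5 mol photons = 0.31.

Φ = 0.31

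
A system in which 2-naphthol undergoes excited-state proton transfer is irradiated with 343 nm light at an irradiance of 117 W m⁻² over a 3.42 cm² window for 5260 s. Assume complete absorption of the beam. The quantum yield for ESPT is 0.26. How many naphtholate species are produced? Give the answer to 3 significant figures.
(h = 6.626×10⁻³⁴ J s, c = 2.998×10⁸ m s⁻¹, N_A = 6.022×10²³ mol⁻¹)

Photon energy at 343 nm: hc/λ = (6.626×10⁻³⁴)(2.998×10⁸)/(343×10⁻⁹) = 5.791×10⁻¹⁹ J.
Energy delivered: (117 W m⁻²)(3.42×10⁻⁴ m²)(5260 s) = 210.5 J.
Photons incident: 210.5 / 5.791×10⁻¹⁹ = 3.635×10²⁰, i.e. 3.635×10²⁰/6.022×10²³ = 6.036×10⁻⁴ mol.
Product: Φ × n_abs = 0.26 × 6.036×10⁻⁴ = 1.569×10⁻⁴ mol.
As a count: 1.569×10⁻⁴ × 6.022×10²³ = 9.45×10¹⁹.

9.45×10¹⁹ species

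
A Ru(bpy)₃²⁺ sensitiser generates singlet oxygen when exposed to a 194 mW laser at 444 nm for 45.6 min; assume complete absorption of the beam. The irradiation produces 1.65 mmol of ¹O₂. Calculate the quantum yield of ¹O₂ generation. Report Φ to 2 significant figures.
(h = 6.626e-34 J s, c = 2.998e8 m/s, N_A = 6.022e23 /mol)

Product: 1.65 mmol = 0.00165 mol.
Photon energy at 444 nm: hc/λ = (6.626e-34)(2.998e8)/(444e-9) = 4.474e-19 J.
Energy delivered: (194 mW)(2736 s) = 530.8 J.
Photons incident: 530.8 / 4.474e-19 = 1.186e21, i.e. 1.186e21/6.022e23 = 0.001969 mol.
Φ = 0.00165 mol / 0.001969 mol photons = 0.84.

Φ = 0.84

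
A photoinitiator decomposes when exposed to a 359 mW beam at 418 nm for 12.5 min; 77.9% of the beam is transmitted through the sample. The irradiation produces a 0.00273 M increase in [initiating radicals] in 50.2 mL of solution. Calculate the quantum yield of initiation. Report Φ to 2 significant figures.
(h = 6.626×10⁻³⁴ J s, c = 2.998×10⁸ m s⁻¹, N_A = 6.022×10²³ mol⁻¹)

Product: (0.00273 M)(0.0502 L) = 1.370×10⁻⁴ mol.
Photon energy at 418 nm: hc/λ = (6.626×10⁻³⁴)(2.998×10⁸)/(418×10⁻⁹) = 4.752×10⁻¹⁹ J.
Energy delivered: (359 mW)(750 s) = 269.3 J.
Photons incident: 269.3 / 4.752×10⁻¹⁹ = 5.667×10²⁰, i.e. 5.667×10²⁰/6.022×10²³ = 9.410×10⁻⁴ mol.
Fraction absorbed: 1 − 77.9/100 = 0.2210.
Photons absorbed: 0.2210 × 9.410×10⁻⁴ = 2.080×10⁻⁴ mol.
Φ = 1.370×10⁻⁴ mol / 2.080×10⁻⁴ mol photons = 0.66.

Φ = 0.66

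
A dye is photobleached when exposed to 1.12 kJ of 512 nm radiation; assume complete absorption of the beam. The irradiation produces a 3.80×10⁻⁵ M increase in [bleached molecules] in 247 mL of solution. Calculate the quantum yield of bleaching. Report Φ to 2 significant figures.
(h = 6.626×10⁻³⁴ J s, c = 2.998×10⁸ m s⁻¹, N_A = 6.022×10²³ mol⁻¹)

Φ = 0.0020

Product: (3.80×10⁻⁵ M)(0.247 L) = 9.386×10⁻⁶ mol.
Photon energy at 512 nm: hc/λ = (6.626×10⁻³⁴)(2.998×10⁸)/(512×10⁻⁹) = 3.880×10⁻¹⁹ J.
Incident energy: 1.12 kJ = 1120 J.
Photons incident: 1120 / 3.880×10⁻¹⁹ = 2.887×10²¹, i.e. 2.887×10²¹/6.022×10²³ = 0.004794 mol.
Φ = 9.386×10⁻⁶ mol / 0.004794 mol photons = 0.0020.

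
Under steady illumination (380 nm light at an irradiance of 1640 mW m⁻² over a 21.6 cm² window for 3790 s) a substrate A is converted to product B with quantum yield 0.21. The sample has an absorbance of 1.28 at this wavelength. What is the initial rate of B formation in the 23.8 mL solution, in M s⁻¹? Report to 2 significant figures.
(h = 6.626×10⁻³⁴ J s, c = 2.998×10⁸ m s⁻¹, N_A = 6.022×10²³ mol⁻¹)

9.4×10⁻⁸ M s⁻¹

Photon energy at 380 nm: hc/λ = (6.626×10⁻³⁴)(2.998×10⁸)/(380×10⁻⁹) = 5.228×10⁻¹⁹ J.
Energy delivered: (1640 mW m⁻²)(21.6×10⁻⁴ m²)(3790 s) = 13.43 J.
Photons incident: 13.43 / 5.228×10⁻¹⁹ = 2.569×10¹⁹, i.e. 2.569×10¹⁹/6.022×10²³ = 4.266×10⁻⁵ mol.
Fraction absorbed: 1 − 10^(−1.28) = 0.9475.
Photons absorbed: 0.9475 × 4.266×10⁻⁵ = 4.042×10⁻⁵ mol.
Product formed: 0.21 × 4.042×10⁻⁵ = 8.488×10⁻⁶ mol.
Rate: 8.488×10⁻⁶ mol / (3790 s × 0.0238 L) = 9.4×10⁻⁸ M s⁻¹.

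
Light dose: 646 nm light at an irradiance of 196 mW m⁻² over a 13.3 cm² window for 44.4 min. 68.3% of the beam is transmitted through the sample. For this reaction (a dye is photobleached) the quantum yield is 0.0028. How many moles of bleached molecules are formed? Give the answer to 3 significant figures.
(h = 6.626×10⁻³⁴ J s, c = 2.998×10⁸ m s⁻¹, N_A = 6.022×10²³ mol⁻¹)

3.33×10⁻⁹ mol

Photon energy at 646 nm: hc/λ = (6.626×10⁻³⁴)(2.998×10⁸)/(646×10⁻⁹) = 3.075×10⁻¹⁹ J.
Energy delivered: (196 mW m⁻²)(13.3×10⁻⁴ m²)(2664 s) = 0.6945 J.
Photons incident: 0.6945 / 3.075×10⁻¹⁹ = 2.259×10¹⁸, i.e. 2.259×10¹⁸/6.022×10²³ = 3.751×10⁻⁶ mol.
Fraction absorbed: 1 − 68.3/100 = 0.3170.
Photons absorbed: 0.3170 × 3.751×10⁻⁶ = 1.189×10⁻⁶ mol.
Product: Φ × n_abs = 0.0028 × 1.189×10⁻⁶ = 3.329×10⁻⁹ mol.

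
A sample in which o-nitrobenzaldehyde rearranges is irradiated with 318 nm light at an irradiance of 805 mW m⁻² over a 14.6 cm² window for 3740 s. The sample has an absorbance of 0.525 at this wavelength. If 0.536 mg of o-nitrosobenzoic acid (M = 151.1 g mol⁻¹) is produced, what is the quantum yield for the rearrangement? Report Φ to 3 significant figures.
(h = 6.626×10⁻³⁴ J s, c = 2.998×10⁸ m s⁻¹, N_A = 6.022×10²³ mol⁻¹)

Product: 0.536 mg / 151.1 g mol⁻¹ = 3.547×10⁻⁶ mol.
Photon energy at 318 nm: hc/λ = (6.626×10⁻³⁴)(2.998×10⁸)/(318×10⁻⁹) = 6.247×10⁻¹⁹ J.
Energy delivered: (805 mW m⁻²)(14.6×10⁻⁴ m²)(3740 s) = 4.396 J.
Photons incident: 4.396 / 6.247×10⁻¹⁹ = 7.037×10¹⁸, i.e. 7.037×10¹⁸/6.022×10²³ = 1.169×10⁻⁵ mol.
Fraction absorbed: 1 − 10^(−0.525) = 0.7015.
Photons absorbed: 0.7015 × 1.169×10⁻⁵ = 8.201×10⁻⁶ mol.
Φ = 3.547×10⁻⁶ mol / 8.201×10⁻⁶ mol photons = 0.433.

Φ = 0.433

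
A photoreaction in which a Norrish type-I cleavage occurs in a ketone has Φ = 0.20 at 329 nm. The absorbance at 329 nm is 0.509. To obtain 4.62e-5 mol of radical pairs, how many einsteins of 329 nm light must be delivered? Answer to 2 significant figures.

3.3e-4 einstein

Photons that must be absorbed: 4.62e-5 / 0.20 = 2.310e-4 mol.
Fraction absorbed: 1 − 10^(−0.509) = 0.6903.
Incident photons needed: 2.310e-4 / 0.6903 = 3.346e-4 mol.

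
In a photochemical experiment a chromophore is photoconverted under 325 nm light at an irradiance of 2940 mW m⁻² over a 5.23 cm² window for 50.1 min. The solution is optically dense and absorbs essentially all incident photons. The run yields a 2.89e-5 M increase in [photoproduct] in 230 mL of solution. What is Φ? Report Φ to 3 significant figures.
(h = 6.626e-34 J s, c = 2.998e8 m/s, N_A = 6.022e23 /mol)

Φ = 0.529

Product: (2.89e-5 M)(0.23 L) = 6.647e-6 mol.
Photon energy at 325 nm: hc/λ = (6.626e-34)(2.998e8)/(325e-9) = 6.112e-19 J.
Energy delivered: (2940 mW m⁻²)(5.23e-4 m²)(3006 s) = 4.622 J.
Photons incident: 4.622 / 6.112e-19 = 7.562e18, i.e. 7.562e18/6.022e23 = 1.256e-5 mol.
Φ = 6.647e-6 mol / 1.256e-5 mol photons = 0.529.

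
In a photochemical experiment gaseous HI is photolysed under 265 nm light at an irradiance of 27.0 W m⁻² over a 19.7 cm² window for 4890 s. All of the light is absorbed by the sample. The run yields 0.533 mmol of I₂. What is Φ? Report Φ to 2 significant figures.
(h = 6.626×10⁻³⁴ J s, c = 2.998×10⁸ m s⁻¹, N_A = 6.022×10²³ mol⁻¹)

Product: 0.533 mmol = 5.33×10⁻⁴ mol.
Photon energy at 265 nm: hc/λ = (6.626×10⁻³⁴)(2.998×10⁸)/(265×10⁻⁹) = 7.496×10⁻¹⁹ J.
Energy delivered: (27.0 W m⁻²)(19.7×10⁻⁴ m²)(4890 s) = 260.1 J.
Photons incident: 260.1 / 7.496×10⁻¹⁹ = 3.470×10²⁰, i.e. 3.470×10²⁰/6.022×10²³ = 5.762×10⁻⁴ mol.
Φ = 5.33×10⁻⁴ mol / 5.762×10⁻⁴ mol photons = 0.93.

Φ = 0.93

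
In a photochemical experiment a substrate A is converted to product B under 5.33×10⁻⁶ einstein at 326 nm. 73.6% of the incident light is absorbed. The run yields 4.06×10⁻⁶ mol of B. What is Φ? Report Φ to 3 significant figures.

Photons absorbed: 0.736 × 5.33×10⁻⁶ = 3.923×10⁻⁶ mol.
Φ = 4.06×10⁻⁶ mol / 3.923×10⁻⁶ mol photons = 1.03.

Φ = 1.03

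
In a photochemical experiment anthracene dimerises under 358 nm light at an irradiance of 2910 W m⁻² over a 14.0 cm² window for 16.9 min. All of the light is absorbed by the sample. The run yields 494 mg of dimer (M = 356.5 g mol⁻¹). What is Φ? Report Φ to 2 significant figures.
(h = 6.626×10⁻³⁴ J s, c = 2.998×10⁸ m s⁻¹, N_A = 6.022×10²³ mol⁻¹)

Φ = 0.11

Product: 494 mg / 356.5 g mol⁻¹ = 0.001386 mol.
Photon energy at 358 nm: hc/λ = (6.626×10⁻³⁴)(2.998×10⁸)/(358×10⁻⁹) = 5.549×10⁻¹⁹ J.
Energy delivered: (2910 W m⁻²)(14.0×10⁻⁴ m²)(1014 s) = 4131 J.
Photons incident: 4131 / 5.549×10⁻¹⁹ = 7.445×10²¹, i.e. 7.445×10²¹/6.022×10²³ = 0.01236 mol.
Φ = 0.001386 mol / 0.01236 mol photons = 0.11.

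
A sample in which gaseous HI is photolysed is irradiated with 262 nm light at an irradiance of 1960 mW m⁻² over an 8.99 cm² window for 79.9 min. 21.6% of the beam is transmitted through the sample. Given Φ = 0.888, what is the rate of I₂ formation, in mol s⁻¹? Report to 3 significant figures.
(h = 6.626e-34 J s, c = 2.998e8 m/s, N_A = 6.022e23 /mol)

Photon energy at 262 nm: hc/λ = (6.626e-34)(2.998e8)/(262e-9) = 7.582e-19 J.
Energy delivered: (1960 mW m⁻²)(8.99e-4 m²)(4794 s) = 8.447 J.
Photons incident: 8.447 / 7.582e-19 = 1.114e19, i.e. 1.114e19/6.022e23 = 1.850e-5 mol.
Fraction absorbed: 1 − 21.6/100 = 0.7840.
Photons absorbed: 0.7840 × 1.850e-5 = 1.450e-5 mol.
Product formed: 0.888 × 1.450e-5 = 1.288e-5 mol.
Rate: 1.288e-5 / 4794 s = 2.69e-9 mol s⁻¹.

2.69e-9 mol s⁻¹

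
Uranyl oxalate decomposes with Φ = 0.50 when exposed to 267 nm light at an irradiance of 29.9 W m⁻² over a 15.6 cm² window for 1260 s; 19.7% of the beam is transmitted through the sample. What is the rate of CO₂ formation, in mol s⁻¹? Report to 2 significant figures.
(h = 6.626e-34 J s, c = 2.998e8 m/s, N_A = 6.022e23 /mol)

Photon energy at 267 nm: hc/λ = (6.626e-34)(2.998e8)/(267e-9) = 7.440e-19 J.
Energy delivered: (29.9 W m⁻²)(15.6e-4 m²)(1260 s) = 58.77 J.
Photons incident: 58.77 / 7.440e-19 = 7.899e19, i.e. 7.899e19/6.022e23 = 1.312e-4 mol.
Fraction absorbed: 1 − 19.7/100 = 0.8030.
Photons absorbed: 0.8030 × 1.312e-4 = 1.054e-4 mol.
Product formed: 0.50 × 1.054e-4 = 5.270e-5 mol.
Rate: 5.270e-5 / 1260 s = 4.2e-8 mol s⁻¹.

4.2e-8 mol s⁻¹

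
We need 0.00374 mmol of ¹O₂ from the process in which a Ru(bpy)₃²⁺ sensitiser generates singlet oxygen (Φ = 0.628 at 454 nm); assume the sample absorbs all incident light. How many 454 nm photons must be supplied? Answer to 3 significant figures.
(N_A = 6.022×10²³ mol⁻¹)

Product: 0.00374 mmol = 3.74×10⁻⁶ mol.
Photons that must be absorbed: 3.74×10⁻⁶ / 0.628 = 5.955×10⁻⁶ mol.
Photon count: 5.955×10⁻⁶ × 6.022×10²³ = 3.59×10¹⁸.

3.59×10¹⁸ photons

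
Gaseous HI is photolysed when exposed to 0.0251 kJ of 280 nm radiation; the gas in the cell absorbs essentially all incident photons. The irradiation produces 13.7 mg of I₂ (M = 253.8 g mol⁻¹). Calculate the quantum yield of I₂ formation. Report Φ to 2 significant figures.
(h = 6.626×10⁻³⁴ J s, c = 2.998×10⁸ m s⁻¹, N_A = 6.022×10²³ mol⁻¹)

Product: 13.7 mg / 253.8 g mol⁻¹ = 5.398×10⁻⁵ mol.
Photon energy at 280 nm: hc/λ = (6.626×10⁻³⁴)(2.998×10⁸)/(280×10⁻⁹) = 7.095×10⁻¹⁹ J.
Incident energy: 0.0251 kJ = 25.1 J.
Photons incident: 25.1 / 7.095×10⁻¹⁹ = 3.538×10¹⁹, i.e. 3.538×10¹⁹/6.022×10²³ = 5.875×10⁻⁵ mol.
Φ = 5.398×10⁻⁵ mol / 5.875×10⁻⁵ mol photons = 0.92.

Φ = 0.92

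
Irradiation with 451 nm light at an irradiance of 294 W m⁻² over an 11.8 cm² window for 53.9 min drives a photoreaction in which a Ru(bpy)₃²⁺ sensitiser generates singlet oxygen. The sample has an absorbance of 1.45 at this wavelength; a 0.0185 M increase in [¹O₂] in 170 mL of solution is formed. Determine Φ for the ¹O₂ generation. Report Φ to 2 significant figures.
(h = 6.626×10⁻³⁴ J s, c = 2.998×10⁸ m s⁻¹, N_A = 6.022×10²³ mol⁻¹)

Product: (0.0185 M)(0.17 L) = 0.003145 mol.
Photon energy at 451 nm: hc/λ = (6.626×10⁻³⁴)(2.998×10⁸)/(451×10⁻⁹) = 4.405×10⁻¹⁹ J.
Energy delivered: (294 W m⁻²)(11.8×10⁻⁴ m²)(3234 s) = 1122 J.
Photons incident: 1122 / 4.405×10⁻¹⁹ = 2.547×10²¹, i.e. 2.547×10²¹/6.022×10²³ = 0.004229 mol.
Fraction absorbed: 1 − 10^(−1.45) = 0.9645.
Photons absorbed: 0.9645 × 0.004229 = 0.004079 mol.
Φ = 0.003145 mol / 0.004079 mol photons = 0.77.

Φ = 0.77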